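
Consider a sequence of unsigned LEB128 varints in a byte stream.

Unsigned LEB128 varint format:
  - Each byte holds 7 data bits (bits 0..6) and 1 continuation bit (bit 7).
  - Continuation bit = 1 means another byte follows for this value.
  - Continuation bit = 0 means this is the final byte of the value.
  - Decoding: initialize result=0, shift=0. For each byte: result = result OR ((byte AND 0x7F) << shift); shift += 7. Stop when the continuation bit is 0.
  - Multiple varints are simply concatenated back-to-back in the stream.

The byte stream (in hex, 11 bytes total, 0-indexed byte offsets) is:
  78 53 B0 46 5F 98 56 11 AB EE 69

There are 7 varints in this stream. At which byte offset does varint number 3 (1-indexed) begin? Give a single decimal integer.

Answer: 2

Derivation:
  byte[0]=0x78 cont=0 payload=0x78=120: acc |= 120<<0 -> acc=120 shift=7 [end]
Varint 1: bytes[0:1] = 78 -> value 120 (1 byte(s))
  byte[1]=0x53 cont=0 payload=0x53=83: acc |= 83<<0 -> acc=83 shift=7 [end]
Varint 2: bytes[1:2] = 53 -> value 83 (1 byte(s))
  byte[2]=0xB0 cont=1 payload=0x30=48: acc |= 48<<0 -> acc=48 shift=7
  byte[3]=0x46 cont=0 payload=0x46=70: acc |= 70<<7 -> acc=9008 shift=14 [end]
Varint 3: bytes[2:4] = B0 46 -> value 9008 (2 byte(s))
  byte[4]=0x5F cont=0 payload=0x5F=95: acc |= 95<<0 -> acc=95 shift=7 [end]
Varint 4: bytes[4:5] = 5F -> value 95 (1 byte(s))
  byte[5]=0x98 cont=1 payload=0x18=24: acc |= 24<<0 -> acc=24 shift=7
  byte[6]=0x56 cont=0 payload=0x56=86: acc |= 86<<7 -> acc=11032 shift=14 [end]
Varint 5: bytes[5:7] = 98 56 -> value 11032 (2 byte(s))
  byte[7]=0x11 cont=0 payload=0x11=17: acc |= 17<<0 -> acc=17 shift=7 [end]
Varint 6: bytes[7:8] = 11 -> value 17 (1 byte(s))
  byte[8]=0xAB cont=1 payload=0x2B=43: acc |= 43<<0 -> acc=43 shift=7
  byte[9]=0xEE cont=1 payload=0x6E=110: acc |= 110<<7 -> acc=14123 shift=14
  byte[10]=0x69 cont=0 payload=0x69=105: acc |= 105<<14 -> acc=1734443 shift=21 [end]
Varint 7: bytes[8:11] = AB EE 69 -> value 1734443 (3 byte(s))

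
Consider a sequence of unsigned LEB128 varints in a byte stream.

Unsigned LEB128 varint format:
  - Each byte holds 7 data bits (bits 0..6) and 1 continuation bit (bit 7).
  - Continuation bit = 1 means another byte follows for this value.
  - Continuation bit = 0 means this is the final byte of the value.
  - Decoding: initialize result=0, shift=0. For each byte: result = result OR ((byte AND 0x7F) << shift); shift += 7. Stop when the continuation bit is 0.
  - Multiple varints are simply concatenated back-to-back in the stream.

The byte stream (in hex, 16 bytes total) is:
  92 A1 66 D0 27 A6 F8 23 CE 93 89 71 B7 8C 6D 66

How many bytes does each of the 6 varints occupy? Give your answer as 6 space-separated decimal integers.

Answer: 3 2 3 4 3 1

Derivation:
  byte[0]=0x92 cont=1 payload=0x12=18: acc |= 18<<0 -> acc=18 shift=7
  byte[1]=0xA1 cont=1 payload=0x21=33: acc |= 33<<7 -> acc=4242 shift=14
  byte[2]=0x66 cont=0 payload=0x66=102: acc |= 102<<14 -> acc=1675410 shift=21 [end]
Varint 1: bytes[0:3] = 92 A1 66 -> value 1675410 (3 byte(s))
  byte[3]=0xD0 cont=1 payload=0x50=80: acc |= 80<<0 -> acc=80 shift=7
  byte[4]=0x27 cont=0 payload=0x27=39: acc |= 39<<7 -> acc=5072 shift=14 [end]
Varint 2: bytes[3:5] = D0 27 -> value 5072 (2 byte(s))
  byte[5]=0xA6 cont=1 payload=0x26=38: acc |= 38<<0 -> acc=38 shift=7
  byte[6]=0xF8 cont=1 payload=0x78=120: acc |= 120<<7 -> acc=15398 shift=14
  byte[7]=0x23 cont=0 payload=0x23=35: acc |= 35<<14 -> acc=588838 shift=21 [end]
Varint 3: bytes[5:8] = A6 F8 23 -> value 588838 (3 byte(s))
  byte[8]=0xCE cont=1 payload=0x4E=78: acc |= 78<<0 -> acc=78 shift=7
  byte[9]=0x93 cont=1 payload=0x13=19: acc |= 19<<7 -> acc=2510 shift=14
  byte[10]=0x89 cont=1 payload=0x09=9: acc |= 9<<14 -> acc=149966 shift=21
  byte[11]=0x71 cont=0 payload=0x71=113: acc |= 113<<21 -> acc=237128142 shift=28 [end]
Varint 4: bytes[8:12] = CE 93 89 71 -> value 237128142 (4 byte(s))
  byte[12]=0xB7 cont=1 payload=0x37=55: acc |= 55<<0 -> acc=55 shift=7
  byte[13]=0x8C cont=1 payload=0x0C=12: acc |= 12<<7 -> acc=1591 shift=14
  byte[14]=0x6D cont=0 payload=0x6D=109: acc |= 109<<14 -> acc=1787447 shift=21 [end]
Varint 5: bytes[12:15] = B7 8C 6D -> value 1787447 (3 byte(s))
  byte[15]=0x66 cont=0 payload=0x66=102: acc |= 102<<0 -> acc=102 shift=7 [end]
Varint 6: bytes[15:16] = 66 -> value 102 (1 byte(s))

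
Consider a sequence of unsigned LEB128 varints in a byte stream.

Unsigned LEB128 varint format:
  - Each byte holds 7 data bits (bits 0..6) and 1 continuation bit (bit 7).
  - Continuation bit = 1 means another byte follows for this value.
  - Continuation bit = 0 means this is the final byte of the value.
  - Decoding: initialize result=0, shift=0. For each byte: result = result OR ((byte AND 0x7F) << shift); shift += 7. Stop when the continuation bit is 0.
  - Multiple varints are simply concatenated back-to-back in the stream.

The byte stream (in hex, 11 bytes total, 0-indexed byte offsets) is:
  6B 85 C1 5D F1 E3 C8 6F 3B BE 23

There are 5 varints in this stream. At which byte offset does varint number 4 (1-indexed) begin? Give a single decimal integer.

Answer: 8

Derivation:
  byte[0]=0x6B cont=0 payload=0x6B=107: acc |= 107<<0 -> acc=107 shift=7 [end]
Varint 1: bytes[0:1] = 6B -> value 107 (1 byte(s))
  byte[1]=0x85 cont=1 payload=0x05=5: acc |= 5<<0 -> acc=5 shift=7
  byte[2]=0xC1 cont=1 payload=0x41=65: acc |= 65<<7 -> acc=8325 shift=14
  byte[3]=0x5D cont=0 payload=0x5D=93: acc |= 93<<14 -> acc=1532037 shift=21 [end]
Varint 2: bytes[1:4] = 85 C1 5D -> value 1532037 (3 byte(s))
  byte[4]=0xF1 cont=1 payload=0x71=113: acc |= 113<<0 -> acc=113 shift=7
  byte[5]=0xE3 cont=1 payload=0x63=99: acc |= 99<<7 -> acc=12785 shift=14
  byte[6]=0xC8 cont=1 payload=0x48=72: acc |= 72<<14 -> acc=1192433 shift=21
  byte[7]=0x6F cont=0 payload=0x6F=111: acc |= 111<<21 -> acc=233976305 shift=28 [end]
Varint 3: bytes[4:8] = F1 E3 C8 6F -> value 233976305 (4 byte(s))
  byte[8]=0x3B cont=0 payload=0x3B=59: acc |= 59<<0 -> acc=59 shift=7 [end]
Varint 4: bytes[8:9] = 3B -> value 59 (1 byte(s))
  byte[9]=0xBE cont=1 payload=0x3E=62: acc |= 62<<0 -> acc=62 shift=7
  byte[10]=0x23 cont=0 payload=0x23=35: acc |= 35<<7 -> acc=4542 shift=14 [end]
Varint 5: bytes[9:11] = BE 23 -> value 4542 (2 byte(s))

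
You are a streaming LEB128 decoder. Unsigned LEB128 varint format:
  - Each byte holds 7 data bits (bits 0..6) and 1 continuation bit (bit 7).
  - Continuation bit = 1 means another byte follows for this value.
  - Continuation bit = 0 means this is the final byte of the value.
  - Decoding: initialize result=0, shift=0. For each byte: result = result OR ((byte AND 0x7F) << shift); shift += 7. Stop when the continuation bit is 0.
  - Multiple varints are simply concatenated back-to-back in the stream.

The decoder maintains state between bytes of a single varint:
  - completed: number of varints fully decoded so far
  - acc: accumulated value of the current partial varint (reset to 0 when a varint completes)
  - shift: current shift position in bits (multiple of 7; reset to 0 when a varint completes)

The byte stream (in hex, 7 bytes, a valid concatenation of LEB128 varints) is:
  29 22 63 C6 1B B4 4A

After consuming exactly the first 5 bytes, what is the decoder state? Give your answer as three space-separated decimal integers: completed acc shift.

byte[0]=0x29 cont=0 payload=0x29: varint #1 complete (value=41); reset -> completed=1 acc=0 shift=0
byte[1]=0x22 cont=0 payload=0x22: varint #2 complete (value=34); reset -> completed=2 acc=0 shift=0
byte[2]=0x63 cont=0 payload=0x63: varint #3 complete (value=99); reset -> completed=3 acc=0 shift=0
byte[3]=0xC6 cont=1 payload=0x46: acc |= 70<<0 -> completed=3 acc=70 shift=7
byte[4]=0x1B cont=0 payload=0x1B: varint #4 complete (value=3526); reset -> completed=4 acc=0 shift=0

Answer: 4 0 0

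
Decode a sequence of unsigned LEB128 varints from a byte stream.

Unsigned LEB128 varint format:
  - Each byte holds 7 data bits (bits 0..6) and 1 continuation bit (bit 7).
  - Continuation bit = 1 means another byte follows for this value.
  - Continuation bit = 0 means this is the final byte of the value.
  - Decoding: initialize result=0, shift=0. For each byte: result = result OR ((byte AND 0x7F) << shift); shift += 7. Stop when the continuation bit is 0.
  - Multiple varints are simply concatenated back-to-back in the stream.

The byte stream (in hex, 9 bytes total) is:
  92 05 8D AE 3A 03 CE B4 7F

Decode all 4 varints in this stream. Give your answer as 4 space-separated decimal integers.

Answer: 658 956173 3 2087502

Derivation:
  byte[0]=0x92 cont=1 payload=0x12=18: acc |= 18<<0 -> acc=18 shift=7
  byte[1]=0x05 cont=0 payload=0x05=5: acc |= 5<<7 -> acc=658 shift=14 [end]
Varint 1: bytes[0:2] = 92 05 -> value 658 (2 byte(s))
  byte[2]=0x8D cont=1 payload=0x0D=13: acc |= 13<<0 -> acc=13 shift=7
  byte[3]=0xAE cont=1 payload=0x2E=46: acc |= 46<<7 -> acc=5901 shift=14
  byte[4]=0x3A cont=0 payload=0x3A=58: acc |= 58<<14 -> acc=956173 shift=21 [end]
Varint 2: bytes[2:5] = 8D AE 3A -> value 956173 (3 byte(s))
  byte[5]=0x03 cont=0 payload=0x03=3: acc |= 3<<0 -> acc=3 shift=7 [end]
Varint 3: bytes[5:6] = 03 -> value 3 (1 byte(s))
  byte[6]=0xCE cont=1 payload=0x4E=78: acc |= 78<<0 -> acc=78 shift=7
  byte[7]=0xB4 cont=1 payload=0x34=52: acc |= 52<<7 -> acc=6734 shift=14
  byte[8]=0x7F cont=0 payload=0x7F=127: acc |= 127<<14 -> acc=2087502 shift=21 [end]
Varint 4: bytes[6:9] = CE B4 7F -> value 2087502 (3 byte(s))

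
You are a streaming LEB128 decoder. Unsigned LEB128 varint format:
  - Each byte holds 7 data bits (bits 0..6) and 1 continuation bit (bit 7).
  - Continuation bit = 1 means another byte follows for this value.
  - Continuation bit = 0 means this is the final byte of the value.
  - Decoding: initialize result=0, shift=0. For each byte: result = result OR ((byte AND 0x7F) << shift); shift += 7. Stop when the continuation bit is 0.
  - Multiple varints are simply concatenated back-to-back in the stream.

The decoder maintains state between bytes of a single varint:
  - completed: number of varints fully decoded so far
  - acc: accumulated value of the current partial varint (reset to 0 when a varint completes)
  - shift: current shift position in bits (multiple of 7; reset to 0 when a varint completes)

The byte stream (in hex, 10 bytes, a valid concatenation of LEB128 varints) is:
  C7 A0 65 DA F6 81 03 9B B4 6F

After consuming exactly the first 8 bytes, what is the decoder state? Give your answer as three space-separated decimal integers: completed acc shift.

Answer: 2 27 7

Derivation:
byte[0]=0xC7 cont=1 payload=0x47: acc |= 71<<0 -> completed=0 acc=71 shift=7
byte[1]=0xA0 cont=1 payload=0x20: acc |= 32<<7 -> completed=0 acc=4167 shift=14
byte[2]=0x65 cont=0 payload=0x65: varint #1 complete (value=1658951); reset -> completed=1 acc=0 shift=0
byte[3]=0xDA cont=1 payload=0x5A: acc |= 90<<0 -> completed=1 acc=90 shift=7
byte[4]=0xF6 cont=1 payload=0x76: acc |= 118<<7 -> completed=1 acc=15194 shift=14
byte[5]=0x81 cont=1 payload=0x01: acc |= 1<<14 -> completed=1 acc=31578 shift=21
byte[6]=0x03 cont=0 payload=0x03: varint #2 complete (value=6323034); reset -> completed=2 acc=0 shift=0
byte[7]=0x9B cont=1 payload=0x1B: acc |= 27<<0 -> completed=2 acc=27 shift=7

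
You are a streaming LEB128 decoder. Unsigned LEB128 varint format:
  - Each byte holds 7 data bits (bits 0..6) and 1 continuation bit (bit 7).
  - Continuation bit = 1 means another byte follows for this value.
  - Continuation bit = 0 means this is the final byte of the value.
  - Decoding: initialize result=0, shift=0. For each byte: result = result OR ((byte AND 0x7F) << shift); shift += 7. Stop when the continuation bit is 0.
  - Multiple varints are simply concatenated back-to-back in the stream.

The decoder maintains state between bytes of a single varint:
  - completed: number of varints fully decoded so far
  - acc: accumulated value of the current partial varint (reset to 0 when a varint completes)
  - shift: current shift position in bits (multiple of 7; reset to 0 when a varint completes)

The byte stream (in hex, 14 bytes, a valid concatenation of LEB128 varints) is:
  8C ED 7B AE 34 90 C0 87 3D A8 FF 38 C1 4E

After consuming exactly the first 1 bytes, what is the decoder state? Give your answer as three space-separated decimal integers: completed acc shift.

byte[0]=0x8C cont=1 payload=0x0C: acc |= 12<<0 -> completed=0 acc=12 shift=7

Answer: 0 12 7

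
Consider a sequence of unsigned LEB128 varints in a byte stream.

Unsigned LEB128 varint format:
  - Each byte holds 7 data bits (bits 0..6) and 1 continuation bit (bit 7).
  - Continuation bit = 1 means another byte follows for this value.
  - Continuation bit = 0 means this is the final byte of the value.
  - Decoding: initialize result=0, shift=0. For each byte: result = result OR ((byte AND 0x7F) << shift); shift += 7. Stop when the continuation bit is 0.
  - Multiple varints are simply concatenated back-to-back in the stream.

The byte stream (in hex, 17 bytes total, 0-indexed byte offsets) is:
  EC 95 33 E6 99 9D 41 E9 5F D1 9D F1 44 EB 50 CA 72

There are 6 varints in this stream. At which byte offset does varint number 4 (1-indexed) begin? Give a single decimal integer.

  byte[0]=0xEC cont=1 payload=0x6C=108: acc |= 108<<0 -> acc=108 shift=7
  byte[1]=0x95 cont=1 payload=0x15=21: acc |= 21<<7 -> acc=2796 shift=14
  byte[2]=0x33 cont=0 payload=0x33=51: acc |= 51<<14 -> acc=838380 shift=21 [end]
Varint 1: bytes[0:3] = EC 95 33 -> value 838380 (3 byte(s))
  byte[3]=0xE6 cont=1 payload=0x66=102: acc |= 102<<0 -> acc=102 shift=7
  byte[4]=0x99 cont=1 payload=0x19=25: acc |= 25<<7 -> acc=3302 shift=14
  byte[5]=0x9D cont=1 payload=0x1D=29: acc |= 29<<14 -> acc=478438 shift=21
  byte[6]=0x41 cont=0 payload=0x41=65: acc |= 65<<21 -> acc=136793318 shift=28 [end]
Varint 2: bytes[3:7] = E6 99 9D 41 -> value 136793318 (4 byte(s))
  byte[7]=0xE9 cont=1 payload=0x69=105: acc |= 105<<0 -> acc=105 shift=7
  byte[8]=0x5F cont=0 payload=0x5F=95: acc |= 95<<7 -> acc=12265 shift=14 [end]
Varint 3: bytes[7:9] = E9 5F -> value 12265 (2 byte(s))
  byte[9]=0xD1 cont=1 payload=0x51=81: acc |= 81<<0 -> acc=81 shift=7
  byte[10]=0x9D cont=1 payload=0x1D=29: acc |= 29<<7 -> acc=3793 shift=14
  byte[11]=0xF1 cont=1 payload=0x71=113: acc |= 113<<14 -> acc=1855185 shift=21
  byte[12]=0x44 cont=0 payload=0x44=68: acc |= 68<<21 -> acc=144461521 shift=28 [end]
Varint 4: bytes[9:13] = D1 9D F1 44 -> value 144461521 (4 byte(s))
  byte[13]=0xEB cont=1 payload=0x6B=107: acc |= 107<<0 -> acc=107 shift=7
  byte[14]=0x50 cont=0 payload=0x50=80: acc |= 80<<7 -> acc=10347 shift=14 [end]
Varint 5: bytes[13:15] = EB 50 -> value 10347 (2 byte(s))
  byte[15]=0xCA cont=1 payload=0x4A=74: acc |= 74<<0 -> acc=74 shift=7
  byte[16]=0x72 cont=0 payload=0x72=114: acc |= 114<<7 -> acc=14666 shift=14 [end]
Varint 6: bytes[15:17] = CA 72 -> value 14666 (2 byte(s))

Answer: 9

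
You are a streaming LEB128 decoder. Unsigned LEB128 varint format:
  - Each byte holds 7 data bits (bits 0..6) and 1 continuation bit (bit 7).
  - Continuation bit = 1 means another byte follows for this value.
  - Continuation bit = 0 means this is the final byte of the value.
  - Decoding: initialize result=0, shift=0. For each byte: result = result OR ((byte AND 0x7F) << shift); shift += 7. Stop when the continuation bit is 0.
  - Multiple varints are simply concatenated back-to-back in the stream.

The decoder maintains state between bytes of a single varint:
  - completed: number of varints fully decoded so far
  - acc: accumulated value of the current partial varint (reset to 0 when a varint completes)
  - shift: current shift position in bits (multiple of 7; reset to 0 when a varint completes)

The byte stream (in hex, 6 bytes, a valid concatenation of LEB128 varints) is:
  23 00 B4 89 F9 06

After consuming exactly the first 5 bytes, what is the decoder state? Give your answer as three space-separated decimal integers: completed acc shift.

byte[0]=0x23 cont=0 payload=0x23: varint #1 complete (value=35); reset -> completed=1 acc=0 shift=0
byte[1]=0x00 cont=0 payload=0x00: varint #2 complete (value=0); reset -> completed=2 acc=0 shift=0
byte[2]=0xB4 cont=1 payload=0x34: acc |= 52<<0 -> completed=2 acc=52 shift=7
byte[3]=0x89 cont=1 payload=0x09: acc |= 9<<7 -> completed=2 acc=1204 shift=14
byte[4]=0xF9 cont=1 payload=0x79: acc |= 121<<14 -> completed=2 acc=1983668 shift=21

Answer: 2 1983668 21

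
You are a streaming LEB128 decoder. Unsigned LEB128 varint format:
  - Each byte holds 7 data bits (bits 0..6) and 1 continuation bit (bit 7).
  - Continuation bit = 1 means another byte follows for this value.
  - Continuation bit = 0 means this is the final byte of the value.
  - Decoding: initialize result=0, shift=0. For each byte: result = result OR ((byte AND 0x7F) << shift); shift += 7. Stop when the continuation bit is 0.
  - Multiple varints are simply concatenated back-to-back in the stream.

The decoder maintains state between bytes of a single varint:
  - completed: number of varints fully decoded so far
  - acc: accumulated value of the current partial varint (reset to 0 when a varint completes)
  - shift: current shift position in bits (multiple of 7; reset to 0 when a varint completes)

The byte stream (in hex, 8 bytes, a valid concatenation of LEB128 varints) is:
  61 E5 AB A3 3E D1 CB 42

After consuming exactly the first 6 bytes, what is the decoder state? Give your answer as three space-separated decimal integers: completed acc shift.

Answer: 2 81 7

Derivation:
byte[0]=0x61 cont=0 payload=0x61: varint #1 complete (value=97); reset -> completed=1 acc=0 shift=0
byte[1]=0xE5 cont=1 payload=0x65: acc |= 101<<0 -> completed=1 acc=101 shift=7
byte[2]=0xAB cont=1 payload=0x2B: acc |= 43<<7 -> completed=1 acc=5605 shift=14
byte[3]=0xA3 cont=1 payload=0x23: acc |= 35<<14 -> completed=1 acc=579045 shift=21
byte[4]=0x3E cont=0 payload=0x3E: varint #2 complete (value=130602469); reset -> completed=2 acc=0 shift=0
byte[5]=0xD1 cont=1 payload=0x51: acc |= 81<<0 -> completed=2 acc=81 shift=7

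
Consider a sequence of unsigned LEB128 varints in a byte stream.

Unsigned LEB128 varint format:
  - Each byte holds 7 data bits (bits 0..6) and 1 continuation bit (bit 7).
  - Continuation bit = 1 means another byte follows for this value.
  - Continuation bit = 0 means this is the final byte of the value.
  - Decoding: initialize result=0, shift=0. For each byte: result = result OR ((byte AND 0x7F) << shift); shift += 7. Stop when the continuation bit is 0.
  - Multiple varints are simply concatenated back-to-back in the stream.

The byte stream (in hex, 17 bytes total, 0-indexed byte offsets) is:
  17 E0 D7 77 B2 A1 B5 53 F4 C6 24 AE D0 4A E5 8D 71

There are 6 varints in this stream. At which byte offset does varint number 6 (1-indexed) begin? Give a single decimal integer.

  byte[0]=0x17 cont=0 payload=0x17=23: acc |= 23<<0 -> acc=23 shift=7 [end]
Varint 1: bytes[0:1] = 17 -> value 23 (1 byte(s))
  byte[1]=0xE0 cont=1 payload=0x60=96: acc |= 96<<0 -> acc=96 shift=7
  byte[2]=0xD7 cont=1 payload=0x57=87: acc |= 87<<7 -> acc=11232 shift=14
  byte[3]=0x77 cont=0 payload=0x77=119: acc |= 119<<14 -> acc=1960928 shift=21 [end]
Varint 2: bytes[1:4] = E0 D7 77 -> value 1960928 (3 byte(s))
  byte[4]=0xB2 cont=1 payload=0x32=50: acc |= 50<<0 -> acc=50 shift=7
  byte[5]=0xA1 cont=1 payload=0x21=33: acc |= 33<<7 -> acc=4274 shift=14
  byte[6]=0xB5 cont=1 payload=0x35=53: acc |= 53<<14 -> acc=872626 shift=21
  byte[7]=0x53 cont=0 payload=0x53=83: acc |= 83<<21 -> acc=174936242 shift=28 [end]
Varint 3: bytes[4:8] = B2 A1 B5 53 -> value 174936242 (4 byte(s))
  byte[8]=0xF4 cont=1 payload=0x74=116: acc |= 116<<0 -> acc=116 shift=7
  byte[9]=0xC6 cont=1 payload=0x46=70: acc |= 70<<7 -> acc=9076 shift=14
  byte[10]=0x24 cont=0 payload=0x24=36: acc |= 36<<14 -> acc=598900 shift=21 [end]
Varint 4: bytes[8:11] = F4 C6 24 -> value 598900 (3 byte(s))
  byte[11]=0xAE cont=1 payload=0x2E=46: acc |= 46<<0 -> acc=46 shift=7
  byte[12]=0xD0 cont=1 payload=0x50=80: acc |= 80<<7 -> acc=10286 shift=14
  byte[13]=0x4A cont=0 payload=0x4A=74: acc |= 74<<14 -> acc=1222702 shift=21 [end]
Varint 5: bytes[11:14] = AE D0 4A -> value 1222702 (3 byte(s))
  byte[14]=0xE5 cont=1 payload=0x65=101: acc |= 101<<0 -> acc=101 shift=7
  byte[15]=0x8D cont=1 payload=0x0D=13: acc |= 13<<7 -> acc=1765 shift=14
  byte[16]=0x71 cont=0 payload=0x71=113: acc |= 113<<14 -> acc=1853157 shift=21 [end]
Varint 6: bytes[14:17] = E5 8D 71 -> value 1853157 (3 byte(s))

Answer: 14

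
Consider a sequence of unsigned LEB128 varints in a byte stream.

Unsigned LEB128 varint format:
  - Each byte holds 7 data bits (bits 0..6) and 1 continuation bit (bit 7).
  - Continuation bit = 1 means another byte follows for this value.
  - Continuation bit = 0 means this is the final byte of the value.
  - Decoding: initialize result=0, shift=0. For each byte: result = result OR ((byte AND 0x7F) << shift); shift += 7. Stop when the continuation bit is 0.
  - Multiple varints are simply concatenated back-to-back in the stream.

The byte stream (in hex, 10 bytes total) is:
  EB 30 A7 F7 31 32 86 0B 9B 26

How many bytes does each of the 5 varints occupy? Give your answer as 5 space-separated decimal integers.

Answer: 2 3 1 2 2

Derivation:
  byte[0]=0xEB cont=1 payload=0x6B=107: acc |= 107<<0 -> acc=107 shift=7
  byte[1]=0x30 cont=0 payload=0x30=48: acc |= 48<<7 -> acc=6251 shift=14 [end]
Varint 1: bytes[0:2] = EB 30 -> value 6251 (2 byte(s))
  byte[2]=0xA7 cont=1 payload=0x27=39: acc |= 39<<0 -> acc=39 shift=7
  byte[3]=0xF7 cont=1 payload=0x77=119: acc |= 119<<7 -> acc=15271 shift=14
  byte[4]=0x31 cont=0 payload=0x31=49: acc |= 49<<14 -> acc=818087 shift=21 [end]
Varint 2: bytes[2:5] = A7 F7 31 -> value 818087 (3 byte(s))
  byte[5]=0x32 cont=0 payload=0x32=50: acc |= 50<<0 -> acc=50 shift=7 [end]
Varint 3: bytes[5:6] = 32 -> value 50 (1 byte(s))
  byte[6]=0x86 cont=1 payload=0x06=6: acc |= 6<<0 -> acc=6 shift=7
  byte[7]=0x0B cont=0 payload=0x0B=11: acc |= 11<<7 -> acc=1414 shift=14 [end]
Varint 4: bytes[6:8] = 86 0B -> value 1414 (2 byte(s))
  byte[8]=0x9B cont=1 payload=0x1B=27: acc |= 27<<0 -> acc=27 shift=7
  byte[9]=0x26 cont=0 payload=0x26=38: acc |= 38<<7 -> acc=4891 shift=14 [end]
Varint 5: bytes[8:10] = 9B 26 -> value 4891 (2 byte(s))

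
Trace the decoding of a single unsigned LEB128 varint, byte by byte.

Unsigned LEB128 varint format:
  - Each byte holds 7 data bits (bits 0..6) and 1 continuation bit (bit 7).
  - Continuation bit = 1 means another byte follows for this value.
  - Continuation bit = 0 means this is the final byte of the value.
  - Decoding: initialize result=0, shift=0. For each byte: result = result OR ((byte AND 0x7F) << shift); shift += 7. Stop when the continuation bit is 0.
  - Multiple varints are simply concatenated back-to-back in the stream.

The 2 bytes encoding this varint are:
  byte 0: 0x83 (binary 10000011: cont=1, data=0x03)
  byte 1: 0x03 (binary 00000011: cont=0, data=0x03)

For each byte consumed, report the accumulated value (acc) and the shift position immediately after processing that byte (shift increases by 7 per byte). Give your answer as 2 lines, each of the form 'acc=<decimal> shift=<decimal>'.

byte 0=0x83: payload=0x03=3, contrib = 3<<0 = 3; acc -> 3, shift -> 7
byte 1=0x03: payload=0x03=3, contrib = 3<<7 = 384; acc -> 387, shift -> 14

Answer: acc=3 shift=7
acc=387 shift=14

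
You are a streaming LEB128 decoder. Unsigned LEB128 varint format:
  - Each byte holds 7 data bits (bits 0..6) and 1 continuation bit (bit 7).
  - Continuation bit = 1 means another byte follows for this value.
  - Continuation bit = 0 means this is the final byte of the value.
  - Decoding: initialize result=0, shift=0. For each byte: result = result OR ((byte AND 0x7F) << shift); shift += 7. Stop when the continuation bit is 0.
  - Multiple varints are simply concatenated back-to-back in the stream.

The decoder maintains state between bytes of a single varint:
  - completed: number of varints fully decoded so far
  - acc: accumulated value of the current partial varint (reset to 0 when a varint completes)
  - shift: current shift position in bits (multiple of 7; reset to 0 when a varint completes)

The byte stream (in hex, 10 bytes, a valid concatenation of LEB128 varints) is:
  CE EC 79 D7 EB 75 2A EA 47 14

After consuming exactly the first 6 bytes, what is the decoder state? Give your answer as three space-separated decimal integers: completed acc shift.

Answer: 2 0 0

Derivation:
byte[0]=0xCE cont=1 payload=0x4E: acc |= 78<<0 -> completed=0 acc=78 shift=7
byte[1]=0xEC cont=1 payload=0x6C: acc |= 108<<7 -> completed=0 acc=13902 shift=14
byte[2]=0x79 cont=0 payload=0x79: varint #1 complete (value=1996366); reset -> completed=1 acc=0 shift=0
byte[3]=0xD7 cont=1 payload=0x57: acc |= 87<<0 -> completed=1 acc=87 shift=7
byte[4]=0xEB cont=1 payload=0x6B: acc |= 107<<7 -> completed=1 acc=13783 shift=14
byte[5]=0x75 cont=0 payload=0x75: varint #2 complete (value=1930711); reset -> completed=2 acc=0 shift=0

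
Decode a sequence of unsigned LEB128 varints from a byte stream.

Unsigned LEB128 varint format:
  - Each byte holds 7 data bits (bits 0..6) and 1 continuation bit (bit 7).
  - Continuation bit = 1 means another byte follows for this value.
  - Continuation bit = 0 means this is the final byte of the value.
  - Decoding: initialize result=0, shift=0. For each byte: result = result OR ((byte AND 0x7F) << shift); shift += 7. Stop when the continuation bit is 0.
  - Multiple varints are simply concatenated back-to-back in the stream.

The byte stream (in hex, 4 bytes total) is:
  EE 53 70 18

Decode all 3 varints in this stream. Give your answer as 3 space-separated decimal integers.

  byte[0]=0xEE cont=1 payload=0x6E=110: acc |= 110<<0 -> acc=110 shift=7
  byte[1]=0x53 cont=0 payload=0x53=83: acc |= 83<<7 -> acc=10734 shift=14 [end]
Varint 1: bytes[0:2] = EE 53 -> value 10734 (2 byte(s))
  byte[2]=0x70 cont=0 payload=0x70=112: acc |= 112<<0 -> acc=112 shift=7 [end]
Varint 2: bytes[2:3] = 70 -> value 112 (1 byte(s))
  byte[3]=0x18 cont=0 payload=0x18=24: acc |= 24<<0 -> acc=24 shift=7 [end]
Varint 3: bytes[3:4] = 18 -> value 24 (1 byte(s))

Answer: 10734 112 24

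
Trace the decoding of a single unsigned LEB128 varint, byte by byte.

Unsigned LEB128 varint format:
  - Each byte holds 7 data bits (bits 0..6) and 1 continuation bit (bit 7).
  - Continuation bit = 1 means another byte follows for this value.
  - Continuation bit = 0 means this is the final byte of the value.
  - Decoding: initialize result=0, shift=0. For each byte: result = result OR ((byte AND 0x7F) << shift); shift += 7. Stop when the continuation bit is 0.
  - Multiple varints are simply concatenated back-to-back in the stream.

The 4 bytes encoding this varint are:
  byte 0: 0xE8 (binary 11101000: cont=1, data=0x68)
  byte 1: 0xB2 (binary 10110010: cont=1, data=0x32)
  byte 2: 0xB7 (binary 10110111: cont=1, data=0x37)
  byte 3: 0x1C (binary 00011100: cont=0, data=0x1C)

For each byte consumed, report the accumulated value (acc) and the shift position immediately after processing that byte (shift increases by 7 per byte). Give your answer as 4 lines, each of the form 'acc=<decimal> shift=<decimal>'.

Answer: acc=104 shift=7
acc=6504 shift=14
acc=907624 shift=21
acc=59627880 shift=28

Derivation:
byte 0=0xE8: payload=0x68=104, contrib = 104<<0 = 104; acc -> 104, shift -> 7
byte 1=0xB2: payload=0x32=50, contrib = 50<<7 = 6400; acc -> 6504, shift -> 14
byte 2=0xB7: payload=0x37=55, contrib = 55<<14 = 901120; acc -> 907624, shift -> 21
byte 3=0x1C: payload=0x1C=28, contrib = 28<<21 = 58720256; acc -> 59627880, shift -> 28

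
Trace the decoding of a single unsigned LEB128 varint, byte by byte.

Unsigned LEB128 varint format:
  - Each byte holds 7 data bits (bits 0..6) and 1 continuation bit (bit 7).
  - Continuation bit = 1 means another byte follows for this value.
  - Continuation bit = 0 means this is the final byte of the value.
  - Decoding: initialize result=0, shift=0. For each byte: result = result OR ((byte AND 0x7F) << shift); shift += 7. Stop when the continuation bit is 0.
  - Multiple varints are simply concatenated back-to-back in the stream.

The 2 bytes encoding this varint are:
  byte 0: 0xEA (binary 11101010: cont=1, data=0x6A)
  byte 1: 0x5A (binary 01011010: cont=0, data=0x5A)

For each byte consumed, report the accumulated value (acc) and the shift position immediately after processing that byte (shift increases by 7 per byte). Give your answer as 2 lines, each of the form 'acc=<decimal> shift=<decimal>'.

Answer: acc=106 shift=7
acc=11626 shift=14

Derivation:
byte 0=0xEA: payload=0x6A=106, contrib = 106<<0 = 106; acc -> 106, shift -> 7
byte 1=0x5A: payload=0x5A=90, contrib = 90<<7 = 11520; acc -> 11626, shift -> 14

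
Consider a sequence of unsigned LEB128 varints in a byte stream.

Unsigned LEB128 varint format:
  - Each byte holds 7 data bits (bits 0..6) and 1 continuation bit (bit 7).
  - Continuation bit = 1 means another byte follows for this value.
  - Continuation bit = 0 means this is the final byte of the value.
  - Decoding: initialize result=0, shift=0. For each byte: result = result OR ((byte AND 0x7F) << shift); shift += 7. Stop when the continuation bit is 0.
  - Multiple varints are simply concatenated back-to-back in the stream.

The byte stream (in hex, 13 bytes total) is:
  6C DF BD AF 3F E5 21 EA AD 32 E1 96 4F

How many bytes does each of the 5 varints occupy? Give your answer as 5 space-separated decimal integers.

Answer: 1 4 2 3 3

Derivation:
  byte[0]=0x6C cont=0 payload=0x6C=108: acc |= 108<<0 -> acc=108 shift=7 [end]
Varint 1: bytes[0:1] = 6C -> value 108 (1 byte(s))
  byte[1]=0xDF cont=1 payload=0x5F=95: acc |= 95<<0 -> acc=95 shift=7
  byte[2]=0xBD cont=1 payload=0x3D=61: acc |= 61<<7 -> acc=7903 shift=14
  byte[3]=0xAF cont=1 payload=0x2F=47: acc |= 47<<14 -> acc=777951 shift=21
  byte[4]=0x3F cont=0 payload=0x3F=63: acc |= 63<<21 -> acc=132898527 shift=28 [end]
Varint 2: bytes[1:5] = DF BD AF 3F -> value 132898527 (4 byte(s))
  byte[5]=0xE5 cont=1 payload=0x65=101: acc |= 101<<0 -> acc=101 shift=7
  byte[6]=0x21 cont=0 payload=0x21=33: acc |= 33<<7 -> acc=4325 shift=14 [end]
Varint 3: bytes[5:7] = E5 21 -> value 4325 (2 byte(s))
  byte[7]=0xEA cont=1 payload=0x6A=106: acc |= 106<<0 -> acc=106 shift=7
  byte[8]=0xAD cont=1 payload=0x2D=45: acc |= 45<<7 -> acc=5866 shift=14
  byte[9]=0x32 cont=0 payload=0x32=50: acc |= 50<<14 -> acc=825066 shift=21 [end]
Varint 4: bytes[7:10] = EA AD 32 -> value 825066 (3 byte(s))
  byte[10]=0xE1 cont=1 payload=0x61=97: acc |= 97<<0 -> acc=97 shift=7
  byte[11]=0x96 cont=1 payload=0x16=22: acc |= 22<<7 -> acc=2913 shift=14
  byte[12]=0x4F cont=0 payload=0x4F=79: acc |= 79<<14 -> acc=1297249 shift=21 [end]
Varint 5: bytes[10:13] = E1 96 4F -> value 1297249 (3 byte(s))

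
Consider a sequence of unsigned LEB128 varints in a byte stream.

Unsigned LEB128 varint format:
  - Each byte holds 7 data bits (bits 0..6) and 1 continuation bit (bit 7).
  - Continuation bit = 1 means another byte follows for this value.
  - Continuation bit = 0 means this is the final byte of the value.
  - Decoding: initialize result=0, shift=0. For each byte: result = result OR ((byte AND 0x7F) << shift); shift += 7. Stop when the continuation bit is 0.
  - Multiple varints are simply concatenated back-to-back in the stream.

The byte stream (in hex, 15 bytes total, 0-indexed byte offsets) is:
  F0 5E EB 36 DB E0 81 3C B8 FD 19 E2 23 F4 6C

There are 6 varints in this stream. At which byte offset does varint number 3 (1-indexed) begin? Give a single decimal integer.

Answer: 4

Derivation:
  byte[0]=0xF0 cont=1 payload=0x70=112: acc |= 112<<0 -> acc=112 shift=7
  byte[1]=0x5E cont=0 payload=0x5E=94: acc |= 94<<7 -> acc=12144 shift=14 [end]
Varint 1: bytes[0:2] = F0 5E -> value 12144 (2 byte(s))
  byte[2]=0xEB cont=1 payload=0x6B=107: acc |= 107<<0 -> acc=107 shift=7
  byte[3]=0x36 cont=0 payload=0x36=54: acc |= 54<<7 -> acc=7019 shift=14 [end]
Varint 2: bytes[2:4] = EB 36 -> value 7019 (2 byte(s))
  byte[4]=0xDB cont=1 payload=0x5B=91: acc |= 91<<0 -> acc=91 shift=7
  byte[5]=0xE0 cont=1 payload=0x60=96: acc |= 96<<7 -> acc=12379 shift=14
  byte[6]=0x81 cont=1 payload=0x01=1: acc |= 1<<14 -> acc=28763 shift=21
  byte[7]=0x3C cont=0 payload=0x3C=60: acc |= 60<<21 -> acc=125857883 shift=28 [end]
Varint 3: bytes[4:8] = DB E0 81 3C -> value 125857883 (4 byte(s))
  byte[8]=0xB8 cont=1 payload=0x38=56: acc |= 56<<0 -> acc=56 shift=7
  byte[9]=0xFD cont=1 payload=0x7D=125: acc |= 125<<7 -> acc=16056 shift=14
  byte[10]=0x19 cont=0 payload=0x19=25: acc |= 25<<14 -> acc=425656 shift=21 [end]
Varint 4: bytes[8:11] = B8 FD 19 -> value 425656 (3 byte(s))
  byte[11]=0xE2 cont=1 payload=0x62=98: acc |= 98<<0 -> acc=98 shift=7
  byte[12]=0x23 cont=0 payload=0x23=35: acc |= 35<<7 -> acc=4578 shift=14 [end]
Varint 5: bytes[11:13] = E2 23 -> value 4578 (2 byte(s))
  byte[13]=0xF4 cont=1 payload=0x74=116: acc |= 116<<0 -> acc=116 shift=7
  byte[14]=0x6C cont=0 payload=0x6C=108: acc |= 108<<7 -> acc=13940 shift=14 [end]
Varint 6: bytes[13:15] = F4 6C -> value 13940 (2 byte(s))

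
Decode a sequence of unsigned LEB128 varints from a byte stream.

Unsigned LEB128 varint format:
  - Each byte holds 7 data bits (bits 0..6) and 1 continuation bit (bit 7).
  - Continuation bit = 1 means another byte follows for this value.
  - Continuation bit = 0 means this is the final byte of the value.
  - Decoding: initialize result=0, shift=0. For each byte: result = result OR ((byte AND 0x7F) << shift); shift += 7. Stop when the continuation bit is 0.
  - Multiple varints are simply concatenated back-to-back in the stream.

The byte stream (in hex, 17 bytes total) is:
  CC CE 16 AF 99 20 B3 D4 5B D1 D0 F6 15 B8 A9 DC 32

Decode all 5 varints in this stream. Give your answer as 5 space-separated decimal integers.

  byte[0]=0xCC cont=1 payload=0x4C=76: acc |= 76<<0 -> acc=76 shift=7
  byte[1]=0xCE cont=1 payload=0x4E=78: acc |= 78<<7 -> acc=10060 shift=14
  byte[2]=0x16 cont=0 payload=0x16=22: acc |= 22<<14 -> acc=370508 shift=21 [end]
Varint 1: bytes[0:3] = CC CE 16 -> value 370508 (3 byte(s))
  byte[3]=0xAF cont=1 payload=0x2F=47: acc |= 47<<0 -> acc=47 shift=7
  byte[4]=0x99 cont=1 payload=0x19=25: acc |= 25<<7 -> acc=3247 shift=14
  byte[5]=0x20 cont=0 payload=0x20=32: acc |= 32<<14 -> acc=527535 shift=21 [end]
Varint 2: bytes[3:6] = AF 99 20 -> value 527535 (3 byte(s))
  byte[6]=0xB3 cont=1 payload=0x33=51: acc |= 51<<0 -> acc=51 shift=7
  byte[7]=0xD4 cont=1 payload=0x54=84: acc |= 84<<7 -> acc=10803 shift=14
  byte[8]=0x5B cont=0 payload=0x5B=91: acc |= 91<<14 -> acc=1501747 shift=21 [end]
Varint 3: bytes[6:9] = B3 D4 5B -> value 1501747 (3 byte(s))
  byte[9]=0xD1 cont=1 payload=0x51=81: acc |= 81<<0 -> acc=81 shift=7
  byte[10]=0xD0 cont=1 payload=0x50=80: acc |= 80<<7 -> acc=10321 shift=14
  byte[11]=0xF6 cont=1 payload=0x76=118: acc |= 118<<14 -> acc=1943633 shift=21
  byte[12]=0x15 cont=0 payload=0x15=21: acc |= 21<<21 -> acc=45983825 shift=28 [end]
Varint 4: bytes[9:13] = D1 D0 F6 15 -> value 45983825 (4 byte(s))
  byte[13]=0xB8 cont=1 payload=0x38=56: acc |= 56<<0 -> acc=56 shift=7
  byte[14]=0xA9 cont=1 payload=0x29=41: acc |= 41<<7 -> acc=5304 shift=14
  byte[15]=0xDC cont=1 payload=0x5C=92: acc |= 92<<14 -> acc=1512632 shift=21
  byte[16]=0x32 cont=0 payload=0x32=50: acc |= 50<<21 -> acc=106370232 shift=28 [end]
Varint 5: bytes[13:17] = B8 A9 DC 32 -> value 106370232 (4 byte(s))

Answer: 370508 527535 1501747 45983825 106370232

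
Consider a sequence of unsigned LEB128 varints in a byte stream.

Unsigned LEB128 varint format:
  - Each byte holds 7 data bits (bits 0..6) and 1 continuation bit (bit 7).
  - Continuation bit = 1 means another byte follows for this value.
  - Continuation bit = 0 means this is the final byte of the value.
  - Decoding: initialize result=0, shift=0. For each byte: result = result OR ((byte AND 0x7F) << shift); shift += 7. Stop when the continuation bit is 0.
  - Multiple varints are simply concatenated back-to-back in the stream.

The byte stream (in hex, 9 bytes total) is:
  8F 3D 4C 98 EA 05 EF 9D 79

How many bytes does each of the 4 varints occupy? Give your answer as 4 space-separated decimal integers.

Answer: 2 1 3 3

Derivation:
  byte[0]=0x8F cont=1 payload=0x0F=15: acc |= 15<<0 -> acc=15 shift=7
  byte[1]=0x3D cont=0 payload=0x3D=61: acc |= 61<<7 -> acc=7823 shift=14 [end]
Varint 1: bytes[0:2] = 8F 3D -> value 7823 (2 byte(s))
  byte[2]=0x4C cont=0 payload=0x4C=76: acc |= 76<<0 -> acc=76 shift=7 [end]
Varint 2: bytes[2:3] = 4C -> value 76 (1 byte(s))
  byte[3]=0x98 cont=1 payload=0x18=24: acc |= 24<<0 -> acc=24 shift=7
  byte[4]=0xEA cont=1 payload=0x6A=106: acc |= 106<<7 -> acc=13592 shift=14
  byte[5]=0x05 cont=0 payload=0x05=5: acc |= 5<<14 -> acc=95512 shift=21 [end]
Varint 3: bytes[3:6] = 98 EA 05 -> value 95512 (3 byte(s))
  byte[6]=0xEF cont=1 payload=0x6F=111: acc |= 111<<0 -> acc=111 shift=7
  byte[7]=0x9D cont=1 payload=0x1D=29: acc |= 29<<7 -> acc=3823 shift=14
  byte[8]=0x79 cont=0 payload=0x79=121: acc |= 121<<14 -> acc=1986287 shift=21 [end]
Varint 4: bytes[6:9] = EF 9D 79 -> value 1986287 (3 byte(s))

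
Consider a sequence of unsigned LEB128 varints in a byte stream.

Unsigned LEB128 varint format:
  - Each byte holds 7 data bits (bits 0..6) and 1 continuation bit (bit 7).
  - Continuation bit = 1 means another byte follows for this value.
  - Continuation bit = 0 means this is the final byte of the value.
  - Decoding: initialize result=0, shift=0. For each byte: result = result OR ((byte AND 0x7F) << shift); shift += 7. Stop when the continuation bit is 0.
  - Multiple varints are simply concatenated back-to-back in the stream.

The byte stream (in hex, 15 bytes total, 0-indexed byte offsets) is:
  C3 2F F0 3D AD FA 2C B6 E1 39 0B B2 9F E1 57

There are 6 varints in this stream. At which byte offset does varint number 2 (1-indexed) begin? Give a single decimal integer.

Answer: 2

Derivation:
  byte[0]=0xC3 cont=1 payload=0x43=67: acc |= 67<<0 -> acc=67 shift=7
  byte[1]=0x2F cont=0 payload=0x2F=47: acc |= 47<<7 -> acc=6083 shift=14 [end]
Varint 1: bytes[0:2] = C3 2F -> value 6083 (2 byte(s))
  byte[2]=0xF0 cont=1 payload=0x70=112: acc |= 112<<0 -> acc=112 shift=7
  byte[3]=0x3D cont=0 payload=0x3D=61: acc |= 61<<7 -> acc=7920 shift=14 [end]
Varint 2: bytes[2:4] = F0 3D -> value 7920 (2 byte(s))
  byte[4]=0xAD cont=1 payload=0x2D=45: acc |= 45<<0 -> acc=45 shift=7
  byte[5]=0xFA cont=1 payload=0x7A=122: acc |= 122<<7 -> acc=15661 shift=14
  byte[6]=0x2C cont=0 payload=0x2C=44: acc |= 44<<14 -> acc=736557 shift=21 [end]
Varint 3: bytes[4:7] = AD FA 2C -> value 736557 (3 byte(s))
  byte[7]=0xB6 cont=1 payload=0x36=54: acc |= 54<<0 -> acc=54 shift=7
  byte[8]=0xE1 cont=1 payload=0x61=97: acc |= 97<<7 -> acc=12470 shift=14
  byte[9]=0x39 cont=0 payload=0x39=57: acc |= 57<<14 -> acc=946358 shift=21 [end]
Varint 4: bytes[7:10] = B6 E1 39 -> value 946358 (3 byte(s))
  byte[10]=0x0B cont=0 payload=0x0B=11: acc |= 11<<0 -> acc=11 shift=7 [end]
Varint 5: bytes[10:11] = 0B -> value 11 (1 byte(s))
  byte[11]=0xB2 cont=1 payload=0x32=50: acc |= 50<<0 -> acc=50 shift=7
  byte[12]=0x9F cont=1 payload=0x1F=31: acc |= 31<<7 -> acc=4018 shift=14
  byte[13]=0xE1 cont=1 payload=0x61=97: acc |= 97<<14 -> acc=1593266 shift=21
  byte[14]=0x57 cont=0 payload=0x57=87: acc |= 87<<21 -> acc=184045490 shift=28 [end]
Varint 6: bytes[11:15] = B2 9F E1 57 -> value 184045490 (4 byte(s))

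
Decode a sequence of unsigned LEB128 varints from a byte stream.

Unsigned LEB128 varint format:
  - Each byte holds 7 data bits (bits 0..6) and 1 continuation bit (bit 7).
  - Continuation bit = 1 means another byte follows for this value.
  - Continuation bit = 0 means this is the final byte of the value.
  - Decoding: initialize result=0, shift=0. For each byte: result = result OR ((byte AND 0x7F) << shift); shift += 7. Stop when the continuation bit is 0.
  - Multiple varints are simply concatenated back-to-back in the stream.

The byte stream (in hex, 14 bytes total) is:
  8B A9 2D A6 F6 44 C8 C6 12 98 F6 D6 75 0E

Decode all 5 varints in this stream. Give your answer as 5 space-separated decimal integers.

  byte[0]=0x8B cont=1 payload=0x0B=11: acc |= 11<<0 -> acc=11 shift=7
  byte[1]=0xA9 cont=1 payload=0x29=41: acc |= 41<<7 -> acc=5259 shift=14
  byte[2]=0x2D cont=0 payload=0x2D=45: acc |= 45<<14 -> acc=742539 shift=21 [end]
Varint 1: bytes[0:3] = 8B A9 2D -> value 742539 (3 byte(s))
  byte[3]=0xA6 cont=1 payload=0x26=38: acc |= 38<<0 -> acc=38 shift=7
  byte[4]=0xF6 cont=1 payload=0x76=118: acc |= 118<<7 -> acc=15142 shift=14
  byte[5]=0x44 cont=0 payload=0x44=68: acc |= 68<<14 -> acc=1129254 shift=21 [end]
Varint 2: bytes[3:6] = A6 F6 44 -> value 1129254 (3 byte(s))
  byte[6]=0xC8 cont=1 payload=0x48=72: acc |= 72<<0 -> acc=72 shift=7
  byte[7]=0xC6 cont=1 payload=0x46=70: acc |= 70<<7 -> acc=9032 shift=14
  byte[8]=0x12 cont=0 payload=0x12=18: acc |= 18<<14 -> acc=303944 shift=21 [end]
Varint 3: bytes[6:9] = C8 C6 12 -> value 303944 (3 byte(s))
  byte[9]=0x98 cont=1 payload=0x18=24: acc |= 24<<0 -> acc=24 shift=7
  byte[10]=0xF6 cont=1 payload=0x76=118: acc |= 118<<7 -> acc=15128 shift=14
  byte[11]=0xD6 cont=1 payload=0x56=86: acc |= 86<<14 -> acc=1424152 shift=21
  byte[12]=0x75 cont=0 payload=0x75=117: acc |= 117<<21 -> acc=246790936 shift=28 [end]
Varint 4: bytes[9:13] = 98 F6 D6 75 -> value 246790936 (4 byte(s))
  byte[13]=0x0E cont=0 payload=0x0E=14: acc |= 14<<0 -> acc=14 shift=7 [end]
Varint 5: bytes[13:14] = 0E -> value 14 (1 byte(s))

Answer: 742539 1129254 303944 246790936 14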